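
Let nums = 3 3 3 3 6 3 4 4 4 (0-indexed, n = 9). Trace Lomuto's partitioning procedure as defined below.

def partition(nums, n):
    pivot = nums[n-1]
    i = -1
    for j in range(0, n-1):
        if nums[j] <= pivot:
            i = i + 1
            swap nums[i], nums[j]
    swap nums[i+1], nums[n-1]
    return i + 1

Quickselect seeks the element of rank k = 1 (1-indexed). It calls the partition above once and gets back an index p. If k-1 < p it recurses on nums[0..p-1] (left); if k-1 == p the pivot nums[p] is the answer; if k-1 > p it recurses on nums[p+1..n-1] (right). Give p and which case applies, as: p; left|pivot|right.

7; left

pivot = nums[8] = 4; i = -1
j=0: nums[0]=3 ≤ 4 → i=0, swap nums[0],nums[0] (no change) → 3 3 3 3 6 3 4 4 4
j=1: nums[1]=3 ≤ 4 → i=1, swap nums[1],nums[1] (no change) → 3 3 3 3 6 3 4 4 4
j=2: nums[2]=3 ≤ 4 → i=2, swap nums[2],nums[2] (no change) → 3 3 3 3 6 3 4 4 4
j=3: nums[3]=3 ≤ 4 → i=3, swap nums[3],nums[3] (no change) → 3 3 3 3 6 3 4 4 4
j=4: nums[4]=6 > 4 → no swap
j=5: nums[5]=3 ≤ 4 → i=4, swap nums[4],nums[5] → 3 3 3 3 3 6 4 4 4
j=6: nums[6]=4 ≤ 4 → i=5, swap nums[5],nums[6] → 3 3 3 3 3 4 6 4 4
j=7: nums[7]=4 ≤ 4 → i=6, swap nums[6],nums[7] → 3 3 3 3 3 4 4 6 4
final swap nums[7],nums[8] → 3 3 3 3 3 4 4 4 6; return 7
p = 7; k-1 = 0 < 7 ⇒ left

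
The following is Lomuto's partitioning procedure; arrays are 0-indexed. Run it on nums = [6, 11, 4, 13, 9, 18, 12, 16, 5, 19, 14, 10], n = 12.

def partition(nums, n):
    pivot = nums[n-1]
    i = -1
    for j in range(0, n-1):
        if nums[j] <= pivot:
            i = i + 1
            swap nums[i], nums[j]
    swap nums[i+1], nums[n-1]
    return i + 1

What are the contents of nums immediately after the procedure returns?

pivot=10, i=-1
j=0: 6≤10, i=0, swap(0,0) ⇒ [6, 11, 4, 13, 9, 18, 12, 16, 5, 19, 14, 10]
j=1: 11>10, skip
j=2: 4≤10, i=1, swap(1,2) ⇒ [6, 4, 11, 13, 9, 18, 12, 16, 5, 19, 14, 10]
j=3: 13>10, skip
j=4: 9≤10, i=2, swap(2,4) ⇒ [6, 4, 9, 13, 11, 18, 12, 16, 5, 19, 14, 10]
j=5: 18>10, skip
j=6: 12>10, skip
j=7: 16>10, skip
j=8: 5≤10, i=3, swap(3,8) ⇒ [6, 4, 9, 5, 11, 18, 12, 16, 13, 19, 14, 10]
j=9: 19>10, skip
j=10: 14>10, skip
swap(4,11) ⇒ [6, 4, 9, 5, 10, 18, 12, 16, 13, 19, 14, 11]; return 4

[6, 4, 9, 5, 10, 18, 12, 16, 13, 19, 14, 11]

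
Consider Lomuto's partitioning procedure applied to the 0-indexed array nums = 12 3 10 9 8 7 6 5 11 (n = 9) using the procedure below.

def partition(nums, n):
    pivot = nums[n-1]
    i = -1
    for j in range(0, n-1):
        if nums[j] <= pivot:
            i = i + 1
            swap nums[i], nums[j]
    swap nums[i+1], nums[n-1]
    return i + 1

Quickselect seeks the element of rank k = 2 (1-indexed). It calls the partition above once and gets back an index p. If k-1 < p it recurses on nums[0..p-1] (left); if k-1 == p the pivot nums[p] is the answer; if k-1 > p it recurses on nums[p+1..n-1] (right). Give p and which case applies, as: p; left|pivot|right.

7; left

pivot=11, i=-1
j=0: 12>11, skip
j=1: 3≤11, i=0, swap(0,1) ⇒ 3 12 10 9 8 7 6 5 11
j=2: 10≤11, i=1, swap(1,2) ⇒ 3 10 12 9 8 7 6 5 11
j=3: 9≤11, i=2, swap(2,3) ⇒ 3 10 9 12 8 7 6 5 11
j=4: 8≤11, i=3, swap(3,4) ⇒ 3 10 9 8 12 7 6 5 11
j=5: 7≤11, i=4, swap(4,5) ⇒ 3 10 9 8 7 12 6 5 11
j=6: 6≤11, i=5, swap(5,6) ⇒ 3 10 9 8 7 6 12 5 11
j=7: 5≤11, i=6, swap(6,7) ⇒ 3 10 9 8 7 6 5 12 11
swap(7,8) ⇒ 3 10 9 8 7 6 5 11 12; return 7
p = 7; k-1 = 1 < 7 ⇒ left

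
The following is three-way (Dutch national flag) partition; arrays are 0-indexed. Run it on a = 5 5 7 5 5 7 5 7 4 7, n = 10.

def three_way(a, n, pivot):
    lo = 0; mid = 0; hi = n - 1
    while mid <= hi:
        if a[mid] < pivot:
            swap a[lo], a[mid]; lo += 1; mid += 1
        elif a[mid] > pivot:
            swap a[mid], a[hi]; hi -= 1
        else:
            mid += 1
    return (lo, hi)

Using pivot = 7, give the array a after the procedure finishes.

5 5 5 5 5 4 7 7 7 7

pivot = 7; lo=0, mid=0, hi=9
a[mid]=5<7: swap a[0],a[0]; lo=1,mid=1 → 5 5 7 5 5 7 5 7 4 7
a[mid]=5<7: swap a[1],a[1]; lo=2,mid=2 → 5 5 7 5 5 7 5 7 4 7
a[mid]=7=7: mid=3
a[mid]=5<7: swap a[2],a[3]; lo=3,mid=4 → 5 5 5 7 5 7 5 7 4 7
a[mid]=5<7: swap a[3],a[4]; lo=4,mid=5 → 5 5 5 5 7 7 5 7 4 7
a[mid]=7=7: mid=6
a[mid]=5<7: swap a[4],a[6]; lo=5,mid=7 → 5 5 5 5 5 7 7 7 4 7
a[mid]=7=7: mid=8
a[mid]=4<7: swap a[5],a[8]; lo=6,mid=9 → 5 5 5 5 5 4 7 7 7 7
a[mid]=7=7: mid=10
end: lo=6, hi=9; a = 5 5 5 5 5 4 7 7 7 7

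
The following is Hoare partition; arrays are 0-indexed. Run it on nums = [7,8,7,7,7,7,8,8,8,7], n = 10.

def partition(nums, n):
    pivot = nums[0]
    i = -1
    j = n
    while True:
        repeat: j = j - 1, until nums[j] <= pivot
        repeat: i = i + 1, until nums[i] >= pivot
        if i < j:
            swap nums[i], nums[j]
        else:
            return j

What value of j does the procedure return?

pivot=7
j stops at 9 (7), i stops at 0 (7); swap ⇒ [7,8,7,7,7,7,8,8,8,7]
j stops at 5 (7), i stops at 1 (8); swap ⇒ [7,7,7,7,7,8,8,8,8,7]
j stops at 4 (7), i stops at 2 (7); swap ⇒ [7,7,7,7,7,8,8,8,8,7]
j stops at 3, i stops at 3; i≥j ⇒ return 3. nums=[7,7,7,7,7,8,8,8,8,7]

3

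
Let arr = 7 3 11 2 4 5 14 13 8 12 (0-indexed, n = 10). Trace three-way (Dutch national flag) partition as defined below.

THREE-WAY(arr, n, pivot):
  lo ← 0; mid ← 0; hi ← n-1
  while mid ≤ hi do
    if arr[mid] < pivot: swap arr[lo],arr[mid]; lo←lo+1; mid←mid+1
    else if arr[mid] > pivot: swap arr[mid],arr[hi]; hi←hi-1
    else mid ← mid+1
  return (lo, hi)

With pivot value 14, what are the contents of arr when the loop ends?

7 3 11 2 4 5 13 8 12 14

pivot = 14; lo=0, mid=0, hi=9
arr[mid]=7<14: swap arr[0],arr[0]; lo=1,mid=1 → 7 3 11 2 4 5 14 13 8 12
arr[mid]=3<14: swap arr[1],arr[1]; lo=2,mid=2 → 7 3 11 2 4 5 14 13 8 12
arr[mid]=11<14: swap arr[2],arr[2]; lo=3,mid=3 → 7 3 11 2 4 5 14 13 8 12
arr[mid]=2<14: swap arr[3],arr[3]; lo=4,mid=4 → 7 3 11 2 4 5 14 13 8 12
arr[mid]=4<14: swap arr[4],arr[4]; lo=5,mid=5 → 7 3 11 2 4 5 14 13 8 12
arr[mid]=5<14: swap arr[5],arr[5]; lo=6,mid=6 → 7 3 11 2 4 5 14 13 8 12
arr[mid]=14=14: mid=7
arr[mid]=13<14: swap arr[6],arr[7]; lo=7,mid=8 → 7 3 11 2 4 5 13 14 8 12
arr[mid]=8<14: swap arr[7],arr[8]; lo=8,mid=9 → 7 3 11 2 4 5 13 8 14 12
arr[mid]=12<14: swap arr[8],arr[9]; lo=9,mid=10 → 7 3 11 2 4 5 13 8 12 14
end: lo=9, hi=9; arr = 7 3 11 2 4 5 13 8 12 14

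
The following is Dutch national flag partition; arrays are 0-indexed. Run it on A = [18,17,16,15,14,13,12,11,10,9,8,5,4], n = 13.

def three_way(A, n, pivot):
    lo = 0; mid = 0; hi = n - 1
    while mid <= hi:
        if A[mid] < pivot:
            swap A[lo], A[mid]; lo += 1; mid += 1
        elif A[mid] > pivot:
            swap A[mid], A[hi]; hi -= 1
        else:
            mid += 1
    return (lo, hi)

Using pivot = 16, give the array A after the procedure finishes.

pivot = 16; lo=0, mid=0, hi=12
A[mid]=18>16: swap A[0],A[12]; hi=11 → [4,17,16,15,14,13,12,11,10,9,8,5,18]
A[mid]=4<16: swap A[0],A[0]; lo=1,mid=1 → [4,17,16,15,14,13,12,11,10,9,8,5,18]
A[mid]=17>16: swap A[1],A[11]; hi=10 → [4,5,16,15,14,13,12,11,10,9,8,17,18]
A[mid]=5<16: swap A[1],A[1]; lo=2,mid=2 → [4,5,16,15,14,13,12,11,10,9,8,17,18]
A[mid]=16=16: mid=3
A[mid]=15<16: swap A[2],A[3]; lo=3,mid=4 → [4,5,15,16,14,13,12,11,10,9,8,17,18]
A[mid]=14<16: swap A[3],A[4]; lo=4,mid=5 → [4,5,15,14,16,13,12,11,10,9,8,17,18]
A[mid]=13<16: swap A[4],A[5]; lo=5,mid=6 → [4,5,15,14,13,16,12,11,10,9,8,17,18]
A[mid]=12<16: swap A[5],A[6]; lo=6,mid=7 → [4,5,15,14,13,12,16,11,10,9,8,17,18]
A[mid]=11<16: swap A[6],A[7]; lo=7,mid=8 → [4,5,15,14,13,12,11,16,10,9,8,17,18]
A[mid]=10<16: swap A[7],A[8]; lo=8,mid=9 → [4,5,15,14,13,12,11,10,16,9,8,17,18]
A[mid]=9<16: swap A[8],A[9]; lo=9,mid=10 → [4,5,15,14,13,12,11,10,9,16,8,17,18]
A[mid]=8<16: swap A[9],A[10]; lo=10,mid=11 → [4,5,15,14,13,12,11,10,9,8,16,17,18]
end: lo=10, hi=10; A = [4,5,15,14,13,12,11,10,9,8,16,17,18]

[4,5,15,14,13,12,11,10,9,8,16,17,18]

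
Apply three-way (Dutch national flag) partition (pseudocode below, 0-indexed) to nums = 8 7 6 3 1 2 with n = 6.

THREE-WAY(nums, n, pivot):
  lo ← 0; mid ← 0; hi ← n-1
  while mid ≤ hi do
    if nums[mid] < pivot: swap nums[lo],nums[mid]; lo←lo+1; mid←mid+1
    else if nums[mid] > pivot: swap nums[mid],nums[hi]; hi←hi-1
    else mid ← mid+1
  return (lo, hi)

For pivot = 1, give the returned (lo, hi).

pivot = 1; lo=0, mid=0, hi=5
nums[mid]=8>1: swap nums[0],nums[5]; hi=4 → 2 7 6 3 1 8
nums[mid]=2>1: swap nums[0],nums[4]; hi=3 → 1 7 6 3 2 8
nums[mid]=1=1: mid=1
nums[mid]=7>1: swap nums[1],nums[3]; hi=2 → 1 3 6 7 2 8
nums[mid]=3>1: swap nums[1],nums[2]; hi=1 → 1 6 3 7 2 8
nums[mid]=6>1: swap nums[1],nums[1]; hi=0 → 1 6 3 7 2 8
end: lo=0, hi=0; nums = 1 6 3 7 2 8

(0, 0)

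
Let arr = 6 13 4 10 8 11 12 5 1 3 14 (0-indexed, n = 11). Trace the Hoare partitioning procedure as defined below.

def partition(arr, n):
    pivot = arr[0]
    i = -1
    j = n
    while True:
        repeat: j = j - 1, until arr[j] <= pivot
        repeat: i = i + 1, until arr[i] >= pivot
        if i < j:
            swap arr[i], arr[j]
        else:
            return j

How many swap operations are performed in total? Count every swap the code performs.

3

pivot=6
j stops at 9 (3), i stops at 0 (6); swap ⇒ 3 13 4 10 8 11 12 5 1 6 14
j stops at 8 (1), i stops at 1 (13); swap ⇒ 3 1 4 10 8 11 12 5 13 6 14
j stops at 7 (5), i stops at 3 (10); swap ⇒ 3 1 4 5 8 11 12 10 13 6 14
j stops at 3, i stops at 4; i≥j ⇒ return 3. arr=3 1 4 5 8 11 12 10 13 6 14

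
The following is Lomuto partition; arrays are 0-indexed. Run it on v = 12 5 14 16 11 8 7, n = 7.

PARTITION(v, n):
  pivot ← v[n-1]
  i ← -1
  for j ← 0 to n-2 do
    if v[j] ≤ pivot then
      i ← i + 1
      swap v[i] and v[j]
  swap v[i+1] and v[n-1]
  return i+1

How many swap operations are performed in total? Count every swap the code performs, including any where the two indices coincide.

pivot=7, i=-1
j=0: 12>7, skip
j=1: 5≤7, i=0, swap(0,1) ⇒ 5 12 14 16 11 8 7
j=2: 14>7, skip
j=3: 16>7, skip
j=4: 11>7, skip
j=5: 8>7, skip
swap(1,6) ⇒ 5 7 14 16 11 8 12; return 1

2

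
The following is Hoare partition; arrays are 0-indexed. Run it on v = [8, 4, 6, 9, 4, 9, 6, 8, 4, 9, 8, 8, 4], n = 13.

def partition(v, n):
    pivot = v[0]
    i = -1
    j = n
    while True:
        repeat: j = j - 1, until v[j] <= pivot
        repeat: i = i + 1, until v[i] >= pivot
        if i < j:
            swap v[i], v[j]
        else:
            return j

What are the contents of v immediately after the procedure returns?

[4, 4, 6, 8, 4, 8, 6, 4, 8, 9, 9, 9, 8]

pivot = v[0] = 8; i = -1, j = 13
j→12 (v[12]=4≤8), i→0 (v[0]=8≥8); i<j, swap → [4, 4, 6, 9, 4, 9, 6, 8, 4, 9, 8, 8, 8]
j→11 (v[11]=8≤8), i→3 (v[3]=9≥8); i<j, swap → [4, 4, 6, 8, 4, 9, 6, 8, 4, 9, 8, 9, 8]
j→10 (v[10]=8≤8), i→5 (v[5]=9≥8); i<j, swap → [4, 4, 6, 8, 4, 8, 6, 8, 4, 9, 9, 9, 8]
j→8 (v[8]=4≤8), i→7 (v[7]=8≥8); i<j, swap → [4, 4, 6, 8, 4, 8, 6, 4, 8, 9, 9, 9, 8]
j→7, i→8; i≥j, return j=7. v = [4, 4, 6, 8, 4, 8, 6, 4, 8, 9, 9, 9, 8]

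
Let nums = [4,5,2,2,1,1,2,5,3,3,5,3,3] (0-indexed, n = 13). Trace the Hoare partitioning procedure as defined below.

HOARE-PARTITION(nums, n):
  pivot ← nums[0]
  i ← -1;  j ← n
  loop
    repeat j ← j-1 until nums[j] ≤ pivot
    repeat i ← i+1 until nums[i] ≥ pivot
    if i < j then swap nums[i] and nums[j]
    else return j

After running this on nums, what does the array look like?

pivot = nums[0] = 4; i = -1, j = 13
j→12 (nums[12]=3≤4), i→0 (nums[0]=4≥4); i<j, swap → [3,5,2,2,1,1,2,5,3,3,5,3,4]
j→11 (nums[11]=3≤4), i→1 (nums[1]=5≥4); i<j, swap → [3,3,2,2,1,1,2,5,3,3,5,5,4]
j→9 (nums[9]=3≤4), i→7 (nums[7]=5≥4); i<j, swap → [3,3,2,2,1,1,2,3,3,5,5,5,4]
j→8, i→9; i≥j, return j=8. nums = [3,3,2,2,1,1,2,3,3,5,5,5,4]

[3,3,2,2,1,1,2,3,3,5,5,5,4]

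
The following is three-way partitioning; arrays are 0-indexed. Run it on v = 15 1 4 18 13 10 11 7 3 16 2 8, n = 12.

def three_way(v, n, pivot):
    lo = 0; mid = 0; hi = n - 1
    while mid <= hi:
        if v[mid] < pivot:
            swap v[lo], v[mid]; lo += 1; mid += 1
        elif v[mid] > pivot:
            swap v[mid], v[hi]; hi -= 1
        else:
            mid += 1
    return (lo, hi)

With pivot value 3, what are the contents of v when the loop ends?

2 1 3 13 10 11 7 18 16 4 8 15

pivot = 3; lo=0, mid=0, hi=11
v[mid]=15>3: swap v[0],v[11]; hi=10 → 8 1 4 18 13 10 11 7 3 16 2 15
v[mid]=8>3: swap v[0],v[10]; hi=9 → 2 1 4 18 13 10 11 7 3 16 8 15
v[mid]=2<3: swap v[0],v[0]; lo=1,mid=1 → 2 1 4 18 13 10 11 7 3 16 8 15
v[mid]=1<3: swap v[1],v[1]; lo=2,mid=2 → 2 1 4 18 13 10 11 7 3 16 8 15
v[mid]=4>3: swap v[2],v[9]; hi=8 → 2 1 16 18 13 10 11 7 3 4 8 15
v[mid]=16>3: swap v[2],v[8]; hi=7 → 2 1 3 18 13 10 11 7 16 4 8 15
v[mid]=3=3: mid=3
v[mid]=18>3: swap v[3],v[7]; hi=6 → 2 1 3 7 13 10 11 18 16 4 8 15
v[mid]=7>3: swap v[3],v[6]; hi=5 → 2 1 3 11 13 10 7 18 16 4 8 15
v[mid]=11>3: swap v[3],v[5]; hi=4 → 2 1 3 10 13 11 7 18 16 4 8 15
v[mid]=10>3: swap v[3],v[4]; hi=3 → 2 1 3 13 10 11 7 18 16 4 8 15
v[mid]=13>3: swap v[3],v[3]; hi=2 → 2 1 3 13 10 11 7 18 16 4 8 15
end: lo=2, hi=2; v = 2 1 3 13 10 11 7 18 16 4 8 15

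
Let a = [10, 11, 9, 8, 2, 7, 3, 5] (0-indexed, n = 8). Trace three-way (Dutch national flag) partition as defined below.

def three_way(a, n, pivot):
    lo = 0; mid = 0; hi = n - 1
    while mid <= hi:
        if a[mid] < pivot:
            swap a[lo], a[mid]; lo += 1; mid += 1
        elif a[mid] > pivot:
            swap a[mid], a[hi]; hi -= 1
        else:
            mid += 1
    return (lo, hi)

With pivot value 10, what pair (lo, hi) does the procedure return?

lo=0 mid=0 hi=7
10=10: mid=1
11>10: swap(1,7), hi=6 ⇒ [10, 5, 9, 8, 2, 7, 3, 11]
5<10: swap(0,1), lo=1 mid=2 ⇒ [5, 10, 9, 8, 2, 7, 3, 11]
9<10: swap(1,2), lo=2 mid=3 ⇒ [5, 9, 10, 8, 2, 7, 3, 11]
8<10: swap(2,3), lo=3 mid=4 ⇒ [5, 9, 8, 10, 2, 7, 3, 11]
2<10: swap(3,4), lo=4 mid=5 ⇒ [5, 9, 8, 2, 10, 7, 3, 11]
7<10: swap(4,5), lo=5 mid=6 ⇒ [5, 9, 8, 2, 7, 10, 3, 11]
3<10: swap(5,6), lo=6 mid=7 ⇒ [5, 9, 8, 2, 7, 3, 10, 11]
done. lo=6 hi=6; a=[5, 9, 8, 2, 7, 3, 10, 11]

(6, 6)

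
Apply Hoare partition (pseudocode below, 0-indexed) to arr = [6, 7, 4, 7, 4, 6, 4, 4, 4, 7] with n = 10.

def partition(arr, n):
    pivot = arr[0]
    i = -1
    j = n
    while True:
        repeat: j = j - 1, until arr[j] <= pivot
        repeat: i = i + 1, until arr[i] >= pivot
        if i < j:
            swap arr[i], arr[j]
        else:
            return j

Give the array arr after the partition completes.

[4, 4, 4, 4, 4, 6, 7, 7, 6, 7]

pivot = arr[0] = 6; i = -1, j = 10
j→8 (arr[8]=4≤6), i→0 (arr[0]=6≥6); i<j, swap → [4, 7, 4, 7, 4, 6, 4, 4, 6, 7]
j→7 (arr[7]=4≤6), i→1 (arr[1]=7≥6); i<j, swap → [4, 4, 4, 7, 4, 6, 4, 7, 6, 7]
j→6 (arr[6]=4≤6), i→3 (arr[3]=7≥6); i<j, swap → [4, 4, 4, 4, 4, 6, 7, 7, 6, 7]
j→5, i→5; i≥j, return j=5. arr = [4, 4, 4, 4, 4, 6, 7, 7, 6, 7]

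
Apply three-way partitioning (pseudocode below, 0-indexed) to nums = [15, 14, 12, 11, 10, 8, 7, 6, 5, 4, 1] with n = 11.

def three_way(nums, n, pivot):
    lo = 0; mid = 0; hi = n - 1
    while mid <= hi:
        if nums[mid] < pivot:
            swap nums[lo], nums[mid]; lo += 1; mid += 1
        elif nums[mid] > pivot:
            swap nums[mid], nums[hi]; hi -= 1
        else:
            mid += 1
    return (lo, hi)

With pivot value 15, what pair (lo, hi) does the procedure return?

pivot = 15; lo=0, mid=0, hi=10
nums[mid]=15=15: mid=1
nums[mid]=14<15: swap nums[0],nums[1]; lo=1,mid=2 → [14, 15, 12, 11, 10, 8, 7, 6, 5, 4, 1]
nums[mid]=12<15: swap nums[1],nums[2]; lo=2,mid=3 → [14, 12, 15, 11, 10, 8, 7, 6, 5, 4, 1]
nums[mid]=11<15: swap nums[2],nums[3]; lo=3,mid=4 → [14, 12, 11, 15, 10, 8, 7, 6, 5, 4, 1]
nums[mid]=10<15: swap nums[3],nums[4]; lo=4,mid=5 → [14, 12, 11, 10, 15, 8, 7, 6, 5, 4, 1]
nums[mid]=8<15: swap nums[4],nums[5]; lo=5,mid=6 → [14, 12, 11, 10, 8, 15, 7, 6, 5, 4, 1]
nums[mid]=7<15: swap nums[5],nums[6]; lo=6,mid=7 → [14, 12, 11, 10, 8, 7, 15, 6, 5, 4, 1]
nums[mid]=6<15: swap nums[6],nums[7]; lo=7,mid=8 → [14, 12, 11, 10, 8, 7, 6, 15, 5, 4, 1]
nums[mid]=5<15: swap nums[7],nums[8]; lo=8,mid=9 → [14, 12, 11, 10, 8, 7, 6, 5, 15, 4, 1]
nums[mid]=4<15: swap nums[8],nums[9]; lo=9,mid=10 → [14, 12, 11, 10, 8, 7, 6, 5, 4, 15, 1]
nums[mid]=1<15: swap nums[9],nums[10]; lo=10,mid=11 → [14, 12, 11, 10, 8, 7, 6, 5, 4, 1, 15]
end: lo=10, hi=10; nums = [14, 12, 11, 10, 8, 7, 6, 5, 4, 1, 15]

(10, 10)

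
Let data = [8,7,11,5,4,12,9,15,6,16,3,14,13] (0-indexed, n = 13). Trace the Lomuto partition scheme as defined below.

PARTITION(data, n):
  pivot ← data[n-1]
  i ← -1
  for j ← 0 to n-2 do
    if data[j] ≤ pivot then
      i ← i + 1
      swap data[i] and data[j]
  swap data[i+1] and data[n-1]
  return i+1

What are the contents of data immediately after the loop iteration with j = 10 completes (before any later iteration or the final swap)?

pivot = data[12] = 13; i = -1
j=0: data[0]=8 ≤ 13 → i=0, swap data[0],data[0] (no change) → [8,7,11,5,4,12,9,15,6,16,3,14,13]
j=1: data[1]=7 ≤ 13 → i=1, swap data[1],data[1] (no change) → [8,7,11,5,4,12,9,15,6,16,3,14,13]
j=2: data[2]=11 ≤ 13 → i=2, swap data[2],data[2] (no change) → [8,7,11,5,4,12,9,15,6,16,3,14,13]
j=3: data[3]=5 ≤ 13 → i=3, swap data[3],data[3] (no change) → [8,7,11,5,4,12,9,15,6,16,3,14,13]
j=4: data[4]=4 ≤ 13 → i=4, swap data[4],data[4] (no change) → [8,7,11,5,4,12,9,15,6,16,3,14,13]
j=5: data[5]=12 ≤ 13 → i=5, swap data[5],data[5] (no change) → [8,7,11,5,4,12,9,15,6,16,3,14,13]
j=6: data[6]=9 ≤ 13 → i=6, swap data[6],data[6] (no change) → [8,7,11,5,4,12,9,15,6,16,3,14,13]
j=7: data[7]=15 > 13 → no swap
j=8: data[8]=6 ≤ 13 → i=7, swap data[7],data[8] → [8,7,11,5,4,12,9,6,15,16,3,14,13]
j=9: data[9]=16 > 13 → no swap
j=10: data[10]=3 ≤ 13 → i=8, swap data[8],data[10] → [8,7,11,5,4,12,9,6,3,16,15,14,13]
(after j=10) data = [8,7,11,5,4,12,9,6,3,16,15,14,13]

[8,7,11,5,4,12,9,6,3,16,15,14,13]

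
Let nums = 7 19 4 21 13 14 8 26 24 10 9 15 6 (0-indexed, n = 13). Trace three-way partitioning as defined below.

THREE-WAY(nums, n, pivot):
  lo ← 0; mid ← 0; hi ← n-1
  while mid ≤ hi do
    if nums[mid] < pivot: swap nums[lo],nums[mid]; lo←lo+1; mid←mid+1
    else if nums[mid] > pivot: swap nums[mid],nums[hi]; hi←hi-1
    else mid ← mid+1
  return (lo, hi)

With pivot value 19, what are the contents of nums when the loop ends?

7 4 6 13 14 8 15 9 10 19 24 26 21

pivot = 19; lo=0, mid=0, hi=12
nums[mid]=7<19: swap nums[0],nums[0]; lo=1,mid=1 → 7 19 4 21 13 14 8 26 24 10 9 15 6
nums[mid]=19=19: mid=2
nums[mid]=4<19: swap nums[1],nums[2]; lo=2,mid=3 → 7 4 19 21 13 14 8 26 24 10 9 15 6
nums[mid]=21>19: swap nums[3],nums[12]; hi=11 → 7 4 19 6 13 14 8 26 24 10 9 15 21
nums[mid]=6<19: swap nums[2],nums[3]; lo=3,mid=4 → 7 4 6 19 13 14 8 26 24 10 9 15 21
nums[mid]=13<19: swap nums[3],nums[4]; lo=4,mid=5 → 7 4 6 13 19 14 8 26 24 10 9 15 21
nums[mid]=14<19: swap nums[4],nums[5]; lo=5,mid=6 → 7 4 6 13 14 19 8 26 24 10 9 15 21
nums[mid]=8<19: swap nums[5],nums[6]; lo=6,mid=7 → 7 4 6 13 14 8 19 26 24 10 9 15 21
nums[mid]=26>19: swap nums[7],nums[11]; hi=10 → 7 4 6 13 14 8 19 15 24 10 9 26 21
nums[mid]=15<19: swap nums[6],nums[7]; lo=7,mid=8 → 7 4 6 13 14 8 15 19 24 10 9 26 21
nums[mid]=24>19: swap nums[8],nums[10]; hi=9 → 7 4 6 13 14 8 15 19 9 10 24 26 21
nums[mid]=9<19: swap nums[7],nums[8]; lo=8,mid=9 → 7 4 6 13 14 8 15 9 19 10 24 26 21
nums[mid]=10<19: swap nums[8],nums[9]; lo=9,mid=10 → 7 4 6 13 14 8 15 9 10 19 24 26 21
end: lo=9, hi=9; nums = 7 4 6 13 14 8 15 9 10 19 24 26 21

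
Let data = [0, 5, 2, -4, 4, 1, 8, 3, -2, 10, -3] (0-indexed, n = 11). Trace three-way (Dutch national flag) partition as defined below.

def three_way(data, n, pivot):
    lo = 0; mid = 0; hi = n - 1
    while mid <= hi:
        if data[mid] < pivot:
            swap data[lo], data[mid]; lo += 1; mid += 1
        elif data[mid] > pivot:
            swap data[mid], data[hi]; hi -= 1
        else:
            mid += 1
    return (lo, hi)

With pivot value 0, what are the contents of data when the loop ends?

lo=0 mid=0 hi=10
0=0: mid=1
5>0: swap(1,10), hi=9 ⇒ [0, -3, 2, -4, 4, 1, 8, 3, -2, 10, 5]
-3<0: swap(0,1), lo=1 mid=2 ⇒ [-3, 0, 2, -4, 4, 1, 8, 3, -2, 10, 5]
2>0: swap(2,9), hi=8 ⇒ [-3, 0, 10, -4, 4, 1, 8, 3, -2, 2, 5]
10>0: swap(2,8), hi=7 ⇒ [-3, 0, -2, -4, 4, 1, 8, 3, 10, 2, 5]
-2<0: swap(1,2), lo=2 mid=3 ⇒ [-3, -2, 0, -4, 4, 1, 8, 3, 10, 2, 5]
-4<0: swap(2,3), lo=3 mid=4 ⇒ [-3, -2, -4, 0, 4, 1, 8, 3, 10, 2, 5]
4>0: swap(4,7), hi=6 ⇒ [-3, -2, -4, 0, 3, 1, 8, 4, 10, 2, 5]
3>0: swap(4,6), hi=5 ⇒ [-3, -2, -4, 0, 8, 1, 3, 4, 10, 2, 5]
8>0: swap(4,5), hi=4 ⇒ [-3, -2, -4, 0, 1, 8, 3, 4, 10, 2, 5]
1>0: swap(4,4), hi=3 ⇒ [-3, -2, -4, 0, 1, 8, 3, 4, 10, 2, 5]
done. lo=3 hi=3; data=[-3, -2, -4, 0, 1, 8, 3, 4, 10, 2, 5]

[-3, -2, -4, 0, 1, 8, 3, 4, 10, 2, 5]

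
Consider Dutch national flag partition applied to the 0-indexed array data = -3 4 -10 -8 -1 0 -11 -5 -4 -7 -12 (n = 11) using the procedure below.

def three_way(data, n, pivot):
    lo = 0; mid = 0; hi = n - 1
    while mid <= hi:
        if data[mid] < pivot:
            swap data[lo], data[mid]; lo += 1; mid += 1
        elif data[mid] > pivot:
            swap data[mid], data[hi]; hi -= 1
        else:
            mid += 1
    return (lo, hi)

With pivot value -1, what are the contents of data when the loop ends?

pivot = -1; lo=0, mid=0, hi=10
data[mid]=-3<-1: swap data[0],data[0]; lo=1,mid=1 → -3 4 -10 -8 -1 0 -11 -5 -4 -7 -12
data[mid]=4>-1: swap data[1],data[10]; hi=9 → -3 -12 -10 -8 -1 0 -11 -5 -4 -7 4
data[mid]=-12<-1: swap data[1],data[1]; lo=2,mid=2 → -3 -12 -10 -8 -1 0 -11 -5 -4 -7 4
data[mid]=-10<-1: swap data[2],data[2]; lo=3,mid=3 → -3 -12 -10 -8 -1 0 -11 -5 -4 -7 4
data[mid]=-8<-1: swap data[3],data[3]; lo=4,mid=4 → -3 -12 -10 -8 -1 0 -11 -5 -4 -7 4
data[mid]=-1=-1: mid=5
data[mid]=0>-1: swap data[5],data[9]; hi=8 → -3 -12 -10 -8 -1 -7 -11 -5 -4 0 4
data[mid]=-7<-1: swap data[4],data[5]; lo=5,mid=6 → -3 -12 -10 -8 -7 -1 -11 -5 -4 0 4
data[mid]=-11<-1: swap data[5],data[6]; lo=6,mid=7 → -3 -12 -10 -8 -7 -11 -1 -5 -4 0 4
data[mid]=-5<-1: swap data[6],data[7]; lo=7,mid=8 → -3 -12 -10 -8 -7 -11 -5 -1 -4 0 4
data[mid]=-4<-1: swap data[7],data[8]; lo=8,mid=9 → -3 -12 -10 -8 -7 -11 -5 -4 -1 0 4
end: lo=8, hi=8; data = -3 -12 -10 -8 -7 -11 -5 -4 -1 0 4

-3 -12 -10 -8 -7 -11 -5 -4 -1 0 4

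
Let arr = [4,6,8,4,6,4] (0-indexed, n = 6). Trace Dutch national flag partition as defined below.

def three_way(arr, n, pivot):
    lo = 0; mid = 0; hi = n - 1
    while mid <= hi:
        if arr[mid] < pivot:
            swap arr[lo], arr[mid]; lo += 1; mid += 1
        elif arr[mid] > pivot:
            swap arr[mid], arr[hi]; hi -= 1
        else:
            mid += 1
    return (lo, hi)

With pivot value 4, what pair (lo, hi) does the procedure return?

lo=0 mid=0 hi=5
4=4: mid=1
6>4: swap(1,5), hi=4 ⇒ [4,4,8,4,6,6]
4=4: mid=2
8>4: swap(2,4), hi=3 ⇒ [4,4,6,4,8,6]
6>4: swap(2,3), hi=2 ⇒ [4,4,4,6,8,6]
4=4: mid=3
done. lo=0 hi=2; arr=[4,4,4,6,8,6]

(0, 2)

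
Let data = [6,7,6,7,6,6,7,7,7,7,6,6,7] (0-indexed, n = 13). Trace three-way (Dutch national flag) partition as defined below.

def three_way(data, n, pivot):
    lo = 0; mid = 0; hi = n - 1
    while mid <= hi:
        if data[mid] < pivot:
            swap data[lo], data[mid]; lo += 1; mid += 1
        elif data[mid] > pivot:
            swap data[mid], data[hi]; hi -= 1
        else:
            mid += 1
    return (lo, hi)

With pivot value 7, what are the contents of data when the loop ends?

[6,6,6,6,6,6,7,7,7,7,7,7,7]

lo=0 mid=0 hi=12
6<7: swap(0,0), lo=1 mid=1 ⇒ [6,7,6,7,6,6,7,7,7,7,6,6,7]
7=7: mid=2
6<7: swap(1,2), lo=2 mid=3 ⇒ [6,6,7,7,6,6,7,7,7,7,6,6,7]
7=7: mid=4
6<7: swap(2,4), lo=3 mid=5 ⇒ [6,6,6,7,7,6,7,7,7,7,6,6,7]
6<7: swap(3,5), lo=4 mid=6 ⇒ [6,6,6,6,7,7,7,7,7,7,6,6,7]
7=7: mid=7
7=7: mid=8
7=7: mid=9
7=7: mid=10
6<7: swap(4,10), lo=5 mid=11 ⇒ [6,6,6,6,6,7,7,7,7,7,7,6,7]
6<7: swap(5,11), lo=6 mid=12 ⇒ [6,6,6,6,6,6,7,7,7,7,7,7,7]
7=7: mid=13
done. lo=6 hi=12; data=[6,6,6,6,6,6,7,7,7,7,7,7,7]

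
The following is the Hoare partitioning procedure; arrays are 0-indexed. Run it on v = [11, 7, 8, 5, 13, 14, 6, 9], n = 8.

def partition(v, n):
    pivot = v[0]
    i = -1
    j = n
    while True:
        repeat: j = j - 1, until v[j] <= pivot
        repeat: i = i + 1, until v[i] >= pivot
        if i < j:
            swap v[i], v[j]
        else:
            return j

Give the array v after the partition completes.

pivot=11
j stops at 7 (9), i stops at 0 (11); swap ⇒ [9, 7, 8, 5, 13, 14, 6, 11]
j stops at 6 (6), i stops at 4 (13); swap ⇒ [9, 7, 8, 5, 6, 14, 13, 11]
j stops at 4, i stops at 5; i≥j ⇒ return 4. v=[9, 7, 8, 5, 6, 14, 13, 11]

[9, 7, 8, 5, 6, 14, 13, 11]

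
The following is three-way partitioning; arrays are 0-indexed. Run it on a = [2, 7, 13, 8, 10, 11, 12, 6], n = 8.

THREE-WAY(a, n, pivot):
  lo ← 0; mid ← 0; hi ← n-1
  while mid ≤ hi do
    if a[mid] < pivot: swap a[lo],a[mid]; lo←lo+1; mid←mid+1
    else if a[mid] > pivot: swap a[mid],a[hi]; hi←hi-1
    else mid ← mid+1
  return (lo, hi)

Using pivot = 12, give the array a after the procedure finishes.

[2, 7, 6, 8, 10, 11, 12, 13]

lo=0 mid=0 hi=7
2<12: swap(0,0), lo=1 mid=1 ⇒ [2, 7, 13, 8, 10, 11, 12, 6]
7<12: swap(1,1), lo=2 mid=2 ⇒ [2, 7, 13, 8, 10, 11, 12, 6]
13>12: swap(2,7), hi=6 ⇒ [2, 7, 6, 8, 10, 11, 12, 13]
6<12: swap(2,2), lo=3 mid=3 ⇒ [2, 7, 6, 8, 10, 11, 12, 13]
8<12: swap(3,3), lo=4 mid=4 ⇒ [2, 7, 6, 8, 10, 11, 12, 13]
10<12: swap(4,4), lo=5 mid=5 ⇒ [2, 7, 6, 8, 10, 11, 12, 13]
11<12: swap(5,5), lo=6 mid=6 ⇒ [2, 7, 6, 8, 10, 11, 12, 13]
12=12: mid=7
done. lo=6 hi=6; a=[2, 7, 6, 8, 10, 11, 12, 13]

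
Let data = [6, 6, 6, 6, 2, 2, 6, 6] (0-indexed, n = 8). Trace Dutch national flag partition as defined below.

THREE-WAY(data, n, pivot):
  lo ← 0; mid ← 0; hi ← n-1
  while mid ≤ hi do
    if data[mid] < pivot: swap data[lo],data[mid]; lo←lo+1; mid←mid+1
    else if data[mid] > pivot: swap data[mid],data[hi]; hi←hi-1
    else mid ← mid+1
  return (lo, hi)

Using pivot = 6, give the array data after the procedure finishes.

pivot = 6; lo=0, mid=0, hi=7
data[mid]=6=6: mid=1
data[mid]=6=6: mid=2
data[mid]=6=6: mid=3
data[mid]=6=6: mid=4
data[mid]=2<6: swap data[0],data[4]; lo=1,mid=5 → [2, 6, 6, 6, 6, 2, 6, 6]
data[mid]=2<6: swap data[1],data[5]; lo=2,mid=6 → [2, 2, 6, 6, 6, 6, 6, 6]
data[mid]=6=6: mid=7
data[mid]=6=6: mid=8
end: lo=2, hi=7; data = [2, 2, 6, 6, 6, 6, 6, 6]

[2, 2, 6, 6, 6, 6, 6, 6]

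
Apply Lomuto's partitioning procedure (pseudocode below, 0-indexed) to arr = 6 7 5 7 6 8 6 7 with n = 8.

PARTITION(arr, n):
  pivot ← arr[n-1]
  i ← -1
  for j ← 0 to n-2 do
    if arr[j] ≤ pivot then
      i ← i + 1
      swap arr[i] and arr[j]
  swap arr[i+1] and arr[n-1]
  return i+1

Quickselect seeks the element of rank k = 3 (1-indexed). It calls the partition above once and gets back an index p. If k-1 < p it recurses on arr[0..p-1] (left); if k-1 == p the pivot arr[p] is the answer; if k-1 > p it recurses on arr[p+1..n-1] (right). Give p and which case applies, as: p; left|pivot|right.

6; left

pivot = arr[7] = 7; i = -1
j=0: arr[0]=6 ≤ 7 → i=0, swap arr[0],arr[0] (no change) → 6 7 5 7 6 8 6 7
j=1: arr[1]=7 ≤ 7 → i=1, swap arr[1],arr[1] (no change) → 6 7 5 7 6 8 6 7
j=2: arr[2]=5 ≤ 7 → i=2, swap arr[2],arr[2] (no change) → 6 7 5 7 6 8 6 7
j=3: arr[3]=7 ≤ 7 → i=3, swap arr[3],arr[3] (no change) → 6 7 5 7 6 8 6 7
j=4: arr[4]=6 ≤ 7 → i=4, swap arr[4],arr[4] (no change) → 6 7 5 7 6 8 6 7
j=5: arr[5]=8 > 7 → no swap
j=6: arr[6]=6 ≤ 7 → i=5, swap arr[5],arr[6] → 6 7 5 7 6 6 8 7
final swap arr[6],arr[7] → 6 7 5 7 6 6 7 8; return 6
p = 6; k-1 = 2 < 6 ⇒ left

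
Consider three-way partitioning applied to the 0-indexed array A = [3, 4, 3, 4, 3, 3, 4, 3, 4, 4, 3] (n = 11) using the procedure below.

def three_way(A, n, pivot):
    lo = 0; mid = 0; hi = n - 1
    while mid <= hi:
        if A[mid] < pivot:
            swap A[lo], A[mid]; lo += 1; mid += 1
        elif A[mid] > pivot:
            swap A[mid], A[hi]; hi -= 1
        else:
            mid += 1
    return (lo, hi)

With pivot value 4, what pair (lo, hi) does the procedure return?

pivot = 4; lo=0, mid=0, hi=10
A[mid]=3<4: swap A[0],A[0]; lo=1,mid=1 → [3, 4, 3, 4, 3, 3, 4, 3, 4, 4, 3]
A[mid]=4=4: mid=2
A[mid]=3<4: swap A[1],A[2]; lo=2,mid=3 → [3, 3, 4, 4, 3, 3, 4, 3, 4, 4, 3]
A[mid]=4=4: mid=4
A[mid]=3<4: swap A[2],A[4]; lo=3,mid=5 → [3, 3, 3, 4, 4, 3, 4, 3, 4, 4, 3]
A[mid]=3<4: swap A[3],A[5]; lo=4,mid=6 → [3, 3, 3, 3, 4, 4, 4, 3, 4, 4, 3]
A[mid]=4=4: mid=7
A[mid]=3<4: swap A[4],A[7]; lo=5,mid=8 → [3, 3, 3, 3, 3, 4, 4, 4, 4, 4, 3]
A[mid]=4=4: mid=9
A[mid]=4=4: mid=10
A[mid]=3<4: swap A[5],A[10]; lo=6,mid=11 → [3, 3, 3, 3, 3, 3, 4, 4, 4, 4, 4]
end: lo=6, hi=10; A = [3, 3, 3, 3, 3, 3, 4, 4, 4, 4, 4]

(6, 10)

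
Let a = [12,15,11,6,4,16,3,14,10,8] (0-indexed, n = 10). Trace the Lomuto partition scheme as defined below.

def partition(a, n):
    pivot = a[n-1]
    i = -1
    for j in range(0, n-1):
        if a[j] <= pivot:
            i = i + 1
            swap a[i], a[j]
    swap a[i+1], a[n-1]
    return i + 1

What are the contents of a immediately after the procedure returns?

[6,4,3,8,15,16,11,14,10,12]

pivot = a[9] = 8; i = -1
j=0: a[0]=12 > 8 → no swap
j=1: a[1]=15 > 8 → no swap
j=2: a[2]=11 > 8 → no swap
j=3: a[3]=6 ≤ 8 → i=0, swap a[0],a[3] → [6,15,11,12,4,16,3,14,10,8]
j=4: a[4]=4 ≤ 8 → i=1, swap a[1],a[4] → [6,4,11,12,15,16,3,14,10,8]
j=5: a[5]=16 > 8 → no swap
j=6: a[6]=3 ≤ 8 → i=2, swap a[2],a[6] → [6,4,3,12,15,16,11,14,10,8]
j=7: a[7]=14 > 8 → no swap
j=8: a[8]=10 > 8 → no swap
final swap a[3],a[9] → [6,4,3,8,15,16,11,14,10,12]; return 3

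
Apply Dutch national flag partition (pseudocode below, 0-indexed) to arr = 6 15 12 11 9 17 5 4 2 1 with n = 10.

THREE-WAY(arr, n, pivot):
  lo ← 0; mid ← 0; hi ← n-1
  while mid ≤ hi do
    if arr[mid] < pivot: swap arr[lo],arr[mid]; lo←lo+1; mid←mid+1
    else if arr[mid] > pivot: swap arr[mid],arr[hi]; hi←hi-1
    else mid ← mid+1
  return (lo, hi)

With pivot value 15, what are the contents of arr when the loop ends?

6 12 11 9 1 5 4 2 15 17

lo=0 mid=0 hi=9
6<15: swap(0,0), lo=1 mid=1 ⇒ 6 15 12 11 9 17 5 4 2 1
15=15: mid=2
12<15: swap(1,2), lo=2 mid=3 ⇒ 6 12 15 11 9 17 5 4 2 1
11<15: swap(2,3), lo=3 mid=4 ⇒ 6 12 11 15 9 17 5 4 2 1
9<15: swap(3,4), lo=4 mid=5 ⇒ 6 12 11 9 15 17 5 4 2 1
17>15: swap(5,9), hi=8 ⇒ 6 12 11 9 15 1 5 4 2 17
1<15: swap(4,5), lo=5 mid=6 ⇒ 6 12 11 9 1 15 5 4 2 17
5<15: swap(5,6), lo=6 mid=7 ⇒ 6 12 11 9 1 5 15 4 2 17
4<15: swap(6,7), lo=7 mid=8 ⇒ 6 12 11 9 1 5 4 15 2 17
2<15: swap(7,8), lo=8 mid=9 ⇒ 6 12 11 9 1 5 4 2 15 17
done. lo=8 hi=8; arr=6 12 11 9 1 5 4 2 15 17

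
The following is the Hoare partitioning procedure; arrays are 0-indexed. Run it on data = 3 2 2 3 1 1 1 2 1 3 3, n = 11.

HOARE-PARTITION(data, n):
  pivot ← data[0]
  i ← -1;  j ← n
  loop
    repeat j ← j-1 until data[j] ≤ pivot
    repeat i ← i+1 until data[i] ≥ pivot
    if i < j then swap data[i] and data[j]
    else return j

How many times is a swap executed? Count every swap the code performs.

2

pivot=3
j stops at 10 (3), i stops at 0 (3); swap ⇒ 3 2 2 3 1 1 1 2 1 3 3
j stops at 9 (3), i stops at 3 (3); swap ⇒ 3 2 2 3 1 1 1 2 1 3 3
j stops at 8, i stops at 9; i≥j ⇒ return 8. data=3 2 2 3 1 1 1 2 1 3 3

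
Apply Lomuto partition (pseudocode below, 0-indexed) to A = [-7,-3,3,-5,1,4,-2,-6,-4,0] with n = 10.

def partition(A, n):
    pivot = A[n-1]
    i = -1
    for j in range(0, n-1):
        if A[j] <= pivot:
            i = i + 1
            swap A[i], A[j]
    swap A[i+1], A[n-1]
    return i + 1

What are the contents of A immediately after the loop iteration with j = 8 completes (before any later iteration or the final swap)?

[-7,-3,-5,-2,-6,-4,3,1,4,0]

pivot=0, i=-1
j=0: -7≤0, i=0, swap(0,0) ⇒ [-7,-3,3,-5,1,4,-2,-6,-4,0]
j=1: -3≤0, i=1, swap(1,1) ⇒ [-7,-3,3,-5,1,4,-2,-6,-4,0]
j=2: 3>0, skip
j=3: -5≤0, i=2, swap(2,3) ⇒ [-7,-3,-5,3,1,4,-2,-6,-4,0]
j=4: 1>0, skip
j=5: 4>0, skip
j=6: -2≤0, i=3, swap(3,6) ⇒ [-7,-3,-5,-2,1,4,3,-6,-4,0]
j=7: -6≤0, i=4, swap(4,7) ⇒ [-7,-3,-5,-2,-6,4,3,1,-4,0]
j=8: -4≤0, i=5, swap(5,8) ⇒ [-7,-3,-5,-2,-6,-4,3,1,4,0]
(after j=8) A = [-7,-3,-5,-2,-6,-4,3,1,4,0]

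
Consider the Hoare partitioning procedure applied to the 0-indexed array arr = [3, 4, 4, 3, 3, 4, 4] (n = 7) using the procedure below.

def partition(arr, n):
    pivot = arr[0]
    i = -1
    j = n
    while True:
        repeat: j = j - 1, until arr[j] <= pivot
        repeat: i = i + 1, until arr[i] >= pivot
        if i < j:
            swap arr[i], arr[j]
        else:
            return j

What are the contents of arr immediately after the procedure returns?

pivot = arr[0] = 3; i = -1, j = 7
j→4 (arr[4]=3≤3), i→0 (arr[0]=3≥3); i<j, swap → [3, 4, 4, 3, 3, 4, 4]
j→3 (arr[3]=3≤3), i→1 (arr[1]=4≥3); i<j, swap → [3, 3, 4, 4, 3, 4, 4]
j→1, i→2; i≥j, return j=1. arr = [3, 3, 4, 4, 3, 4, 4]

[3, 3, 4, 4, 3, 4, 4]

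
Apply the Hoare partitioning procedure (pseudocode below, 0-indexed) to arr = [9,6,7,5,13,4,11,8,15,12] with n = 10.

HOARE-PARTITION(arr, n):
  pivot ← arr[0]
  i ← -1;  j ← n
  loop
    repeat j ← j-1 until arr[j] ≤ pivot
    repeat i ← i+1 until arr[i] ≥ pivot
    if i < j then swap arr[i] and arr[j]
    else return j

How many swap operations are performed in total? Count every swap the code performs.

2

pivot = arr[0] = 9; i = -1, j = 10
j→7 (arr[7]=8≤9), i→0 (arr[0]=9≥9); i<j, swap → [8,6,7,5,13,4,11,9,15,12]
j→5 (arr[5]=4≤9), i→4 (arr[4]=13≥9); i<j, swap → [8,6,7,5,4,13,11,9,15,12]
j→4, i→5; i≥j, return j=4. arr = [8,6,7,5,4,13,11,9,15,12]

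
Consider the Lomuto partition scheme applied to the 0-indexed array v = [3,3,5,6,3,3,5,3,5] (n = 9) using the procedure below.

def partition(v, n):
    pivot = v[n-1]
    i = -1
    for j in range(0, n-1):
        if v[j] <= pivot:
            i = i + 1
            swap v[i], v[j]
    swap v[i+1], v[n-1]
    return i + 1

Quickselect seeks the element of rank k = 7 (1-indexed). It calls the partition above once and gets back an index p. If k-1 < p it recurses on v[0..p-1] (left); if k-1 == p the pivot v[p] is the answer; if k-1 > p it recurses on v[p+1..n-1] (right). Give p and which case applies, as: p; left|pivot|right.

pivot=5, i=-1
j=0: 3≤5, i=0, swap(0,0) ⇒ [3,3,5,6,3,3,5,3,5]
j=1: 3≤5, i=1, swap(1,1) ⇒ [3,3,5,6,3,3,5,3,5]
j=2: 5≤5, i=2, swap(2,2) ⇒ [3,3,5,6,3,3,5,3,5]
j=3: 6>5, skip
j=4: 3≤5, i=3, swap(3,4) ⇒ [3,3,5,3,6,3,5,3,5]
j=5: 3≤5, i=4, swap(4,5) ⇒ [3,3,5,3,3,6,5,3,5]
j=6: 5≤5, i=5, swap(5,6) ⇒ [3,3,5,3,3,5,6,3,5]
j=7: 3≤5, i=6, swap(6,7) ⇒ [3,3,5,3,3,5,3,6,5]
swap(7,8) ⇒ [3,3,5,3,3,5,3,5,6]; return 7
p = 7; k-1 = 6 < 7 ⇒ left

7; left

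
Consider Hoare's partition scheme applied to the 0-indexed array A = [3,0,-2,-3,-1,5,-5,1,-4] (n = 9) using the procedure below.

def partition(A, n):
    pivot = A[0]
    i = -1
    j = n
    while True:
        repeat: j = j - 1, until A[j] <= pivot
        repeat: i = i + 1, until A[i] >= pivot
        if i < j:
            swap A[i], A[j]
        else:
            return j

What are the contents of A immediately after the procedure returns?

[-4,0,-2,-3,-1,1,-5,5,3]

pivot = A[0] = 3; i = -1, j = 9
j→8 (A[8]=-4≤3), i→0 (A[0]=3≥3); i<j, swap → [-4,0,-2,-3,-1,5,-5,1,3]
j→7 (A[7]=1≤3), i→5 (A[5]=5≥3); i<j, swap → [-4,0,-2,-3,-1,1,-5,5,3]
j→6, i→7; i≥j, return j=6. A = [-4,0,-2,-3,-1,1,-5,5,3]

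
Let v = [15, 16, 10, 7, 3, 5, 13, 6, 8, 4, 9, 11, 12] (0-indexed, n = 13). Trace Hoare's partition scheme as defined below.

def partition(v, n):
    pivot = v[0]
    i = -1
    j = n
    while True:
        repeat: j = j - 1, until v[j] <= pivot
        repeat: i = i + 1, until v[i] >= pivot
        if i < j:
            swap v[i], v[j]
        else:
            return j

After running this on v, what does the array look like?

pivot = v[0] = 15; i = -1, j = 13
j→12 (v[12]=12≤15), i→0 (v[0]=15≥15); i<j, swap → [12, 16, 10, 7, 3, 5, 13, 6, 8, 4, 9, 11, 15]
j→11 (v[11]=11≤15), i→1 (v[1]=16≥15); i<j, swap → [12, 11, 10, 7, 3, 5, 13, 6, 8, 4, 9, 16, 15]
j→10, i→11; i≥j, return j=10. v = [12, 11, 10, 7, 3, 5, 13, 6, 8, 4, 9, 16, 15]

[12, 11, 10, 7, 3, 5, 13, 6, 8, 4, 9, 16, 15]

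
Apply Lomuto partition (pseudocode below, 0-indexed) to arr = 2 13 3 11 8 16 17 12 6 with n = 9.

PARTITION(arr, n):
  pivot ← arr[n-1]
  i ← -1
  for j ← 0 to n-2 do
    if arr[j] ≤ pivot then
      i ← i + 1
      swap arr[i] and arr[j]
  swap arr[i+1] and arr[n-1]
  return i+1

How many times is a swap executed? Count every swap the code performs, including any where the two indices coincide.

pivot = arr[8] = 6; i = -1
j=0: arr[0]=2 ≤ 6 → i=0, swap arr[0],arr[0] (no change) → 2 13 3 11 8 16 17 12 6
j=1: arr[1]=13 > 6 → no swap
j=2: arr[2]=3 ≤ 6 → i=1, swap arr[1],arr[2] → 2 3 13 11 8 16 17 12 6
j=3: arr[3]=11 > 6 → no swap
j=4: arr[4]=8 > 6 → no swap
j=5: arr[5]=16 > 6 → no swap
j=6: arr[6]=17 > 6 → no swap
j=7: arr[7]=12 > 6 → no swap
final swap arr[2],arr[8] → 2 3 6 11 8 16 17 12 13; return 2

3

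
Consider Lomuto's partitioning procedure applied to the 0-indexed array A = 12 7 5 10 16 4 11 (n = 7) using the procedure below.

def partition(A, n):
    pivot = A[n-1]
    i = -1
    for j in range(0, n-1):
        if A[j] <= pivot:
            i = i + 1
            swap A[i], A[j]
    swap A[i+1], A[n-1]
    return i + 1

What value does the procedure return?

pivot=11, i=-1
j=0: 12>11, skip
j=1: 7≤11, i=0, swap(0,1) ⇒ 7 12 5 10 16 4 11
j=2: 5≤11, i=1, swap(1,2) ⇒ 7 5 12 10 16 4 11
j=3: 10≤11, i=2, swap(2,3) ⇒ 7 5 10 12 16 4 11
j=4: 16>11, skip
j=5: 4≤11, i=3, swap(3,5) ⇒ 7 5 10 4 16 12 11
swap(4,6) ⇒ 7 5 10 4 11 12 16; return 4

4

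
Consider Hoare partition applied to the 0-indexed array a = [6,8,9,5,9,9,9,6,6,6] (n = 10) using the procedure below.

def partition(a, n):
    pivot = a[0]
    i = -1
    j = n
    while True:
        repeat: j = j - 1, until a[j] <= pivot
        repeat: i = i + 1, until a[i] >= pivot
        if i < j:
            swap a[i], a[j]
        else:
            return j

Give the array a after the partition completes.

pivot=6
j stops at 9 (6), i stops at 0 (6); swap ⇒ [6,8,9,5,9,9,9,6,6,6]
j stops at 8 (6), i stops at 1 (8); swap ⇒ [6,6,9,5,9,9,9,6,8,6]
j stops at 7 (6), i stops at 2 (9); swap ⇒ [6,6,6,5,9,9,9,9,8,6]
j stops at 3, i stops at 4; i≥j ⇒ return 3. a=[6,6,6,5,9,9,9,9,8,6]

[6,6,6,5,9,9,9,9,8,6]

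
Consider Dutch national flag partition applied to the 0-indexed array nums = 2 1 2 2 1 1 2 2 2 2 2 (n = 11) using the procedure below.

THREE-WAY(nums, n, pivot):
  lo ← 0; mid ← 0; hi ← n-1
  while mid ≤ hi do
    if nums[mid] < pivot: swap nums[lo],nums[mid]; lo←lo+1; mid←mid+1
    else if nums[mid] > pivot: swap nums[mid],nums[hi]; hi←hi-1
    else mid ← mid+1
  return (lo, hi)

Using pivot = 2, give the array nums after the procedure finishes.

pivot = 2; lo=0, mid=0, hi=10
nums[mid]=2=2: mid=1
nums[mid]=1<2: swap nums[0],nums[1]; lo=1,mid=2 → 1 2 2 2 1 1 2 2 2 2 2
nums[mid]=2=2: mid=3
nums[mid]=2=2: mid=4
nums[mid]=1<2: swap nums[1],nums[4]; lo=2,mid=5 → 1 1 2 2 2 1 2 2 2 2 2
nums[mid]=1<2: swap nums[2],nums[5]; lo=3,mid=6 → 1 1 1 2 2 2 2 2 2 2 2
nums[mid]=2=2: mid=7
nums[mid]=2=2: mid=8
nums[mid]=2=2: mid=9
nums[mid]=2=2: mid=10
nums[mid]=2=2: mid=11
end: lo=3, hi=10; nums = 1 1 1 2 2 2 2 2 2 2 2

1 1 1 2 2 2 2 2 2 2 2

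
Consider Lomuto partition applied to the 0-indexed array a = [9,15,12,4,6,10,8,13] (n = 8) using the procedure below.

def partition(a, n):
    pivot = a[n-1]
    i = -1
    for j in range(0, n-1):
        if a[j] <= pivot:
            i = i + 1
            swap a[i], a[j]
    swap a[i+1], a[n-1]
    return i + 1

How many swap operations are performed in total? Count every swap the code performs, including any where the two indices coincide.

pivot = a[7] = 13; i = -1
j=0: a[0]=9 ≤ 13 → i=0, swap a[0],a[0] (no change) → [9,15,12,4,6,10,8,13]
j=1: a[1]=15 > 13 → no swap
j=2: a[2]=12 ≤ 13 → i=1, swap a[1],a[2] → [9,12,15,4,6,10,8,13]
j=3: a[3]=4 ≤ 13 → i=2, swap a[2],a[3] → [9,12,4,15,6,10,8,13]
j=4: a[4]=6 ≤ 13 → i=3, swap a[3],a[4] → [9,12,4,6,15,10,8,13]
j=5: a[5]=10 ≤ 13 → i=4, swap a[4],a[5] → [9,12,4,6,10,15,8,13]
j=6: a[6]=8 ≤ 13 → i=5, swap a[5],a[6] → [9,12,4,6,10,8,15,13]
final swap a[6],a[7] → [9,12,4,6,10,8,13,15]; return 6

7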